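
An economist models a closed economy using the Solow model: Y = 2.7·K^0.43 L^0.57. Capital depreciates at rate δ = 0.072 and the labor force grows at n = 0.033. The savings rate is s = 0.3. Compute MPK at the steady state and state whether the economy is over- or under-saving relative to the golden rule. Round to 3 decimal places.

Break-even investment rate: n + δ = 0.033 + 0.072 = 0.105.
Steady-state k*: s·A·k^0.43 = 0.105·k gives k* = (0.3·2.7/0.105)^(1/0.57) ≈ 36.0296.
MPK = 0.43·2.7·36.0296^(-0.57) ≈ 0.1505.
MPK > n+δ = 0.105, so the economy is dynamically efficient (under-saving).

under-saving; MPK ≈ 0.150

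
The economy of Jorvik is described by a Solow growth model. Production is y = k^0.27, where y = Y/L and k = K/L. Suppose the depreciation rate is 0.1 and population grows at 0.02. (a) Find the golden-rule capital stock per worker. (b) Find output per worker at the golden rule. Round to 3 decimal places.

Break-even investment rate: n + δ = 0.02 + 0.1 = 0.12.
Setting f'(k) = n+δ gives 0.27·k^(0.27−1) = 0.12, hence k_gold = (0.27/0.12)^(1/0.73) ≈ 3.0370.
y_gold = 3.0370^0.27 ≈ 1.3498.

(a) k_gold ≈ 3.037; (b) y_gold ≈ 1.350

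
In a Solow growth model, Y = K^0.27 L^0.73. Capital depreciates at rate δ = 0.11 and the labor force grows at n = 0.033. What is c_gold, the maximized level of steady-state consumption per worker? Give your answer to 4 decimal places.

Capital per worker breaks even when investment replaces (n + δ)·k; here n + δ = 0.143.
Setting f'(k) = n+δ gives 0.27·k^(0.27−1) = 0.143, hence k_gold = (0.27/0.143)^(1/0.73) ≈ 2.3885.
y_gold = 2.3885^0.27 ≈ 1.2650.
c_gold = y_gold − (n+δ)·k_gold = 1.2650 − 0.143·2.3885 ≈ 0.9235.

c_gold ≈ 0.9235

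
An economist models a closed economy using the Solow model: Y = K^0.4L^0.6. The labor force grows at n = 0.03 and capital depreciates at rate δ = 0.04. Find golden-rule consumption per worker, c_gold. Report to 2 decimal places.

Break-even investment rate: n + δ = 0.03 + 0.04 = 0.07.
Maximizing c = f(k) − (n+δ)·k gives f'(k) = n+δ, i.e. 0.4·k^(0.4−1) = 0.07, so k_gold = (0.4/0.07)^(1/0.6) ≈ 18.2643.
y_gold = 18.2643^0.4 ≈ 3.1963.
c_gold = y_gold − (n+δ)·k_gold = 3.1963 − 0.07·18.2643 ≈ 1.9178.

c_gold ≈ 1.92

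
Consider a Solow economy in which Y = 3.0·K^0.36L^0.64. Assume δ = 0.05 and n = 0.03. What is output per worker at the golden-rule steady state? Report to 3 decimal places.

Capital per worker breaks even when investment replaces (n + δ)·k; here n + δ = 0.08.
Golden rule sets MPK = n+δ: 0.36·3.0·k^(0.36−1) = 0.08, so k_gold = (0.36·3.0/0.08)^(1/0.64) ≈ 58.3642.
Output: y_gold = 3.0·k_gold^0.36 = 3.0·58.3642^0.36 ≈ 12.9698.

y_gold ≈ 12.970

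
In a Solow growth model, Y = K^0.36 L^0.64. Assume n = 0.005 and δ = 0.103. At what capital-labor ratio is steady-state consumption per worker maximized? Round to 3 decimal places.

k_gold ≈ 6.561

n + δ = 0.005 + 0.103 = 0.108.
Golden rule sets MPK = n+δ: 0.36·k^(0.36−1) = 0.108, so k_gold = (0.36/0.108)^(1/0.64) ≈ 6.5614.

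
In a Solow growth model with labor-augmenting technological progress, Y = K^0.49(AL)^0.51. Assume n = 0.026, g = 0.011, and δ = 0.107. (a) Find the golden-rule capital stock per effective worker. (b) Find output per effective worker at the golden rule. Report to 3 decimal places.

(a) k_gold ≈ 11.036; (b) y_gold ≈ 3.243

Break-even investment rate: n + g + δ = 0.026 + 0.011 + 0.107 = 0.144.
Maximizing c = f(k) − (n+g+δ)·k gives f'(k) = n+g+δ, i.e. 0.49·k^(0.49−1) = 0.144, so k_gold = (0.49/0.144)^(1/0.51) ≈ 11.0360.
y_gold = 11.0360^0.49 ≈ 3.2432.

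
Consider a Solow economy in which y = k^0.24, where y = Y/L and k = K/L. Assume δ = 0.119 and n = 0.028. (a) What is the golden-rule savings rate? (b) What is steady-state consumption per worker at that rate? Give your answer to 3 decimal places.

Break-even investment rate: n + δ = 0.028 + 0.119 = 0.147.
For Cobb-Douglas, s_gold equals capital's share: s_gold = 0.24.
Maximizing c = f(k) − (n+δ)·k gives f'(k) = n+δ, i.e. 0.24·k^(0.24−1) = 0.147, so k_gold = (0.24/0.147)^(1/0.76) ≈ 1.9060.
y_gold = 1.9060^0.24 ≈ 1.1674; c_gold = (1−0.24)·y_gold ≈ 0.8872.

(a) s_gold = 0.240; (b) c_gold ≈ 0.887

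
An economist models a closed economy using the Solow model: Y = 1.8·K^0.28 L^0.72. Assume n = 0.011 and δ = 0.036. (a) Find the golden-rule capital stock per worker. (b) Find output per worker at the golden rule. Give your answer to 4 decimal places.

Capital per worker breaks even when investment replaces (n + δ)·k; here n + δ = 0.047.
At the golden rule the marginal product of capital equals n+δ: 0.28·1.8·k^(0.28−1) = 0.047. Solving, k_gold = (0.28·1.8/0.047)^(1/0.72) ≈ 26.9785.
y_gold = 1.8·26.9785^0.28 ≈ 4.5285.

(a) k_gold ≈ 26.9785; (b) y_gold ≈ 4.5285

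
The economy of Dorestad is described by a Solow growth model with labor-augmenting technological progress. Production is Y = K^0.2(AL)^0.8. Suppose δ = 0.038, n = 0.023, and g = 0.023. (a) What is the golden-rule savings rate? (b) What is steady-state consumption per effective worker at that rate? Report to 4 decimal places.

n + g + δ = 0.023 + 0.023 + 0.038 = 0.084.
For Cobb-Douglas, s_gold equals capital's share: s_gold = 0.2.
Golden rule sets MPK = n+g+δ: 0.2·k^(0.2−1) = 0.084, so k_gold = (0.2/0.084)^(1/0.8) ≈ 2.9576.
y_gold = 2.9576^0.2 ≈ 1.2422; c_gold = (1−0.2)·y_gold ≈ 0.9938.

(a) s_gold = 0.2000; (b) c_gold ≈ 0.9938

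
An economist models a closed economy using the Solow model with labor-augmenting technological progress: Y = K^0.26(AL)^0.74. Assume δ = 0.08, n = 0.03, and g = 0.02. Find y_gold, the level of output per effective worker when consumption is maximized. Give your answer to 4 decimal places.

y_gold ≈ 1.2758

The effective depreciation rate is n + g + δ = 0.03 + 0.02 + 0.08 = 0.13.
At the golden rule the marginal product of capital equals n+g+δ: 0.26·k^(0.26−1) = 0.13. Solving, k_gold = (0.26/0.13)^(1/0.74) ≈ 2.5515.
Output: y_gold = k_gold^0.26 = 2.5515^0.26 ≈ 1.2758.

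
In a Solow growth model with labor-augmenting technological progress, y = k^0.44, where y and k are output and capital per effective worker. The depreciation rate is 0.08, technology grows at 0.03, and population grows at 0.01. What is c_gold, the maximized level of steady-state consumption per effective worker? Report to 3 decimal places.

c_gold ≈ 1.554

Break-even investment rate: n + g + δ = 0.01 + 0.03 + 0.08 = 0.12.
Maximizing c = f(k) − (n+g+δ)·k gives f'(k) = n+g+δ, i.e. 0.44·k^(0.44−1) = 0.12, so k_gold = (0.44/0.12)^(1/0.56) ≈ 10.1772.
y_gold = 10.1772^0.44 ≈ 2.7756.
c_gold = y_gold − (n+g+δ)·k_gold = 2.7756 − 0.12·10.1772 ≈ 1.5543.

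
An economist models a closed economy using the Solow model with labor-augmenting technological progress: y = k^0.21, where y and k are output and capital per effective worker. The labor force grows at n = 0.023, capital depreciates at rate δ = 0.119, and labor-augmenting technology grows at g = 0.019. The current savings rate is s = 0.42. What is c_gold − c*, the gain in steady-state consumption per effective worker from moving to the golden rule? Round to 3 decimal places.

n + g + δ = 0.023 + 0.019 + 0.119 = 0.161.
Current steady state (s = 0.42): k* = (0.42/0.161)^(1/0.79) ≈ 3.3660, y* = 3.3660^0.21 ≈ 1.2903, c* = (1−0.42)·1.2903 ≈ 0.7484.
Maximizing c = f(k) − (n+g+δ)·k gives f'(k) = n+g+δ, i.e. 0.21·k^(0.21−1) = 0.161, so k_gold = (0.21/0.161)^(1/0.79) ≈ 1.3998.
y_gold = 1.3998^0.21 ≈ 1.0732, c_gold = y_gold − 0.161·k_gold ≈ 0.8478.
Gain: Δc = 0.8478 − 0.7484 ≈ 0.0994.

Δc ≈ 0.099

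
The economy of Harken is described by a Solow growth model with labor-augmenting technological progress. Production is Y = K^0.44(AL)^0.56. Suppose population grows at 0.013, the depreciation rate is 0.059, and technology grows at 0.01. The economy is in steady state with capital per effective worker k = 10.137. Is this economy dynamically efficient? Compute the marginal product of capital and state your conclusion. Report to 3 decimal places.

n + g + δ = 0.013 + 0.01 + 0.059 = 0.082.
MPK = 0.44·k^(0.44−1) = 0.44·10.137^(-0.56) ≈ 0.1203.
MPK > 0.082, so the economy is dynamically efficient (under-saving).

dynamically efficient; MPK ≈ 0.120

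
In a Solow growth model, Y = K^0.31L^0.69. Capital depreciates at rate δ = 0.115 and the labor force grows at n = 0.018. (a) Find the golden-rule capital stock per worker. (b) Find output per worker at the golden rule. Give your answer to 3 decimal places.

Capital per worker breaks even when investment replaces (n + δ)·k; here n + δ = 0.133.
Maximizing c = f(k) − (n+δ)·k gives f'(k) = n+δ, i.e. 0.31·k^(0.31−1) = 0.133, so k_gold = (0.31/0.133)^(1/0.69) ≈ 3.4090.
y_gold = 3.4090^0.31 ≈ 1.4626.

(a) k_gold ≈ 3.409; (b) y_gold ≈ 1.463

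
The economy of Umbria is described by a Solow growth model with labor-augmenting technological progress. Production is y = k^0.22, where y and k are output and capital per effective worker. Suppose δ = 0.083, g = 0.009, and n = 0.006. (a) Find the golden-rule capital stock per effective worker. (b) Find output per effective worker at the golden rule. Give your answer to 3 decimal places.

Break-even investment rate: n + g + δ = 0.006 + 0.009 + 0.083 = 0.098.
At the golden rule the marginal product of capital equals n+g+δ: 0.22·k^(0.22−1) = 0.098. Solving, k_gold = (0.22/0.098)^(1/0.78) ≈ 2.8200.
y_gold = 2.8200^0.22 ≈ 1.2562.

(a) k_gold ≈ 2.820; (b) y_gold ≈ 1.256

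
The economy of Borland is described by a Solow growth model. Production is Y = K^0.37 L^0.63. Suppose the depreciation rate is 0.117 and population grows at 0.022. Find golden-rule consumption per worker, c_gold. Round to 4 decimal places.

n + δ = 0.022 + 0.117 = 0.139.
Maximizing c = f(k) − (n+δ)·k gives f'(k) = n+δ, i.e. 0.37·k^(0.37−1) = 0.139, so k_gold = (0.37/0.139)^(1/0.63) ≈ 4.7304.
y_gold = 4.7304^0.37 ≈ 1.7771.
c_gold = y_gold − (n+δ)·k_gold = 1.7771 − 0.139·4.7304 ≈ 1.1196.

c_gold ≈ 1.1196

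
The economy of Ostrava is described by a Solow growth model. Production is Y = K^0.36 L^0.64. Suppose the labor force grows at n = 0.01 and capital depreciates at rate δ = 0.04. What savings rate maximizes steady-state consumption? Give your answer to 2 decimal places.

Capital per worker breaks even when investment replaces (n + δ)·k; here n + δ = 0.05.
At the golden rule MPK = n+δ, and in any Cobb-Douglas steady state s = (n+δ)·k/y = MPK·k/y = capital's share 0.36.

s_gold = 0.36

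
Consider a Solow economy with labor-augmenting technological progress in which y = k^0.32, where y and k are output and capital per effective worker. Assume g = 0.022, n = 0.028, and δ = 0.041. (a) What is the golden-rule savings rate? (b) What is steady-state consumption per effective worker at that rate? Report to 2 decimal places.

The effective depreciation rate is n + g + δ = 0.028 + 0.022 + 0.041 = 0.091.
For Cobb-Douglas, s_gold equals capital's share: s_gold = 0.32.
Setting f'(k) = n+g+δ gives 0.32·k^(0.32−1) = 0.091, hence k_gold = (0.32/0.091)^(1/0.68) ≈ 6.3548.
y_gold = 6.3548^0.32 ≈ 1.8071; c_gold = (1−0.32)·y_gold ≈ 1.2289.

(a) s_gold = 0.32; (b) c_gold ≈ 1.23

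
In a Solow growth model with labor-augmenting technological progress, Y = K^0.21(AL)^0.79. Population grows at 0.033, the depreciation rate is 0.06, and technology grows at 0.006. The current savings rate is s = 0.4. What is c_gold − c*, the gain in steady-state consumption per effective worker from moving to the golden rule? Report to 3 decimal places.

The effective depreciation rate is n + g + δ = 0.033 + 0.006 + 0.06 = 0.099.
Current steady state (s = 0.4): k* = (0.4/0.099)^(1/0.79) ≈ 5.8563, y* = 5.8563^0.21 ≈ 1.4494, c* = (1−0.4)·1.4494 ≈ 0.8697.
At the golden rule the marginal product of capital equals n+g+δ: 0.21·k^(0.21−1) = 0.099. Solving, k_gold = (0.21/0.099)^(1/0.79) ≈ 2.5906.
y_gold = 2.5906^0.21 ≈ 1.2213, c_gold = y_gold − 0.099·k_gold ≈ 0.9648.
Gain: Δc = 0.9648 − 0.8697 ≈ 0.0951.

Δc ≈ 0.095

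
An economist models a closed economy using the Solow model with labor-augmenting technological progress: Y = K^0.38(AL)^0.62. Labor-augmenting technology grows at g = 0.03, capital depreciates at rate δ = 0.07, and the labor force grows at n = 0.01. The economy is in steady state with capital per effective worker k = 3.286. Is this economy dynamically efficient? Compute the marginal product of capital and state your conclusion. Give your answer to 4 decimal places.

dynamically efficient; MPK ≈ 0.1817

Break-even investment rate: n + g + δ = 0.01 + 0.03 + 0.07 = 0.11.
MPK = 0.38·k^(0.38−1) = 0.38·3.286^(-0.62) ≈ 0.1817.
MPK > 0.11, so the economy is dynamically efficient (under-saving).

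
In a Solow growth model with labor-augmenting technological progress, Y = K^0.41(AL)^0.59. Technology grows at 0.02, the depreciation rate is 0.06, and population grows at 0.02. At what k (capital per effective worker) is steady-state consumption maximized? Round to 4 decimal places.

k_gold ≈ 10.9299

n + g + δ = 0.02 + 0.02 + 0.06 = 0.1.
At the golden rule the marginal product of capital equals n+g+δ: 0.41·k^(0.41−1) = 0.1. Solving, k_gold = (0.41/0.1)^(1/0.59) ≈ 10.9299.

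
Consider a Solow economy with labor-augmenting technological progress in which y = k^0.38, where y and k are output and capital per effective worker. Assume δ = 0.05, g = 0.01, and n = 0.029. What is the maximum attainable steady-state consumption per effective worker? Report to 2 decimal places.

c_gold ≈ 1.51

Break-even investment rate: n + g + δ = 0.029 + 0.01 + 0.05 = 0.089.
At the golden rule the marginal product of capital equals n+g+δ: 0.38·k^(0.38−1) = 0.089. Solving, k_gold = (0.38/0.089)^(1/0.62) ≈ 10.3935.
y_gold = 10.3935^0.38 ≈ 2.4343.
c_gold = y_gold − (n+g+δ)·k_gold = 2.4343 − 0.089·10.3935 ≈ 1.5093.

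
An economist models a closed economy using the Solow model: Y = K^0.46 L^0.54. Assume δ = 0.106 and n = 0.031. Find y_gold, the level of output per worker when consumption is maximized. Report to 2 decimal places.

y_gold ≈ 2.81

Break-even investment rate: n + δ = 0.031 + 0.106 = 0.137.
At the golden rule the marginal product of capital equals n+δ: 0.46·k^(0.46−1) = 0.137. Solving, k_gold = (0.46/0.137)^(1/0.54) ≈ 9.4220.
Output: y_gold = k_gold^0.46 = 9.4220^0.46 ≈ 2.8061.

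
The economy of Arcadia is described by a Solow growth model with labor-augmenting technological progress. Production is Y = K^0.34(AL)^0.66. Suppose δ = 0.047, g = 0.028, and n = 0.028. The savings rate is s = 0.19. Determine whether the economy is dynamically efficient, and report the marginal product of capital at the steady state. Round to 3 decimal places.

dynamically efficient; MPK ≈ 0.184

The effective depreciation rate is n + g + δ = 0.028 + 0.028 + 0.047 = 0.103.
Steady-state k*: s·k^0.34 = 0.103·k gives k* = (0.19/0.103)^(1/0.66) ≈ 2.5287.
MPK = 0.34·2.5287^(-0.66) ≈ 0.1843.
MPK > n+g+δ = 0.103, so the economy is dynamically efficient (under-saving).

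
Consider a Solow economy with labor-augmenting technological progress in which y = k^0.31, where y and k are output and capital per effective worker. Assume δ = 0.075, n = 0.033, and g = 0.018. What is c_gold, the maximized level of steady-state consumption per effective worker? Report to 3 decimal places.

c_gold ≈ 1.034

Break-even investment rate: n + g + δ = 0.033 + 0.018 + 0.075 = 0.126.
Setting f'(k) = n+g+δ gives 0.31·k^(0.31−1) = 0.126, hence k_gold = (0.31/0.126)^(1/0.69) ≈ 3.6868.
y_gold = 3.6868^0.31 ≈ 1.4985.
c_gold = y_gold − (n+g+δ)·k_gold = 1.4985 − 0.126·3.6868 ≈ 1.0340.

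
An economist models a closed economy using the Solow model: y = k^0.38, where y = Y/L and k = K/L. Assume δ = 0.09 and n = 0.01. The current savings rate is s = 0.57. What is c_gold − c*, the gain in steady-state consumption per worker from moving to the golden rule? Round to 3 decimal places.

The effective depreciation rate is n + δ = 0.01 + 0.09 = 0.1.
Current steady state (s = 0.57): k* = (0.57/0.1)^(1/0.62) ≈ 16.5635, y* = 16.5635^0.38 ≈ 2.9059, c* = (1−0.57)·2.9059 ≈ 1.2495.
At the golden rule the marginal product of capital equals n+δ: 0.38·k^(0.38−1) = 0.1. Solving, k_gold = (0.38/0.1)^(1/0.62) ≈ 8.6126.
y_gold = 8.6126^0.38 ≈ 2.2665, c_gold = y_gold − 0.1·k_gold ≈ 1.4052.
Gain: Δc = 1.4052 − 1.2495 ≈ 0.1557.

Δc ≈ 0.156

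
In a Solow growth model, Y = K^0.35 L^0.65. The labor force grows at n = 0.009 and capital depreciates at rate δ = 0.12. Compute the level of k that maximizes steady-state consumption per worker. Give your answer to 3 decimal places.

Break-even investment rate: n + δ = 0.009 + 0.12 = 0.129.
At the golden rule the marginal product of capital equals n+δ: 0.35·k^(0.35−1) = 0.129. Solving, k_gold = (0.35/0.129)^(1/0.65) ≈ 4.6440.

k_gold ≈ 4.644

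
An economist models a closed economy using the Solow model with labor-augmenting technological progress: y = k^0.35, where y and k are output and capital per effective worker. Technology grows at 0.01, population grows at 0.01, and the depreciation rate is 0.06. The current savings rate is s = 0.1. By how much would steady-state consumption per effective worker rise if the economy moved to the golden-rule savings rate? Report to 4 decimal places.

Δc ≈ 0.4241

The effective depreciation rate is n + g + δ = 0.01 + 0.01 + 0.06 = 0.08.
Current steady state (s = 0.1): k* = (0.1/0.08)^(1/0.65) ≈ 1.4096, y* = 1.4096^0.35 ≈ 1.1277, c* = (1−0.1)·1.1277 ≈ 1.0149.
At the golden rule the marginal product of capital equals n+g+δ: 0.35·k^(0.35−1) = 0.08. Solving, k_gold = (0.35/0.08)^(1/0.65) ≈ 9.6855.
y_gold = 9.6855^0.35 ≈ 2.2138, c_gold = y_gold − 0.08·k_gold ≈ 1.4390.
Gain: Δc = 1.4390 − 1.0149 ≈ 0.4241.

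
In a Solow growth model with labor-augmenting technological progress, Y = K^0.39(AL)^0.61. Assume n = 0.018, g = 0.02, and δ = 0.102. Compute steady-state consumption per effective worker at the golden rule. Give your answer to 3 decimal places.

The effective depreciation rate is n + g + δ = 0.018 + 0.02 + 0.102 = 0.14.
At the golden rule the marginal product of capital equals n+g+δ: 0.39·k^(0.39−1) = 0.14. Solving, k_gold = (0.39/0.14)^(1/0.61) ≈ 5.3630.
y_gold = 5.3630^0.39 ≈ 1.9252.
c_gold = y_gold − (n+g+δ)·k_gold = 1.9252 − 0.14·5.3630 ≈ 1.1743.

c_gold ≈ 1.174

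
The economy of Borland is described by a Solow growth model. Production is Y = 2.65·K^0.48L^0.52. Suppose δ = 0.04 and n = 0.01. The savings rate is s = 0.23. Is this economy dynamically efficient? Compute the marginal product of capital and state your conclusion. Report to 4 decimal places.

Break-even investment rate: n + δ = 0.01 + 0.04 = 0.05.
Steady-state k*: s·A·k^0.48 = 0.05·k gives k* = (0.23·2.65/0.05)^(1/0.52) ≈ 122.5938.
MPK = 0.48·2.65·122.5938^(-0.52) ≈ 0.1043.
MPK > n+δ = 0.05, so the economy is dynamically efficient (under-saving).

dynamically efficient; MPK ≈ 0.1043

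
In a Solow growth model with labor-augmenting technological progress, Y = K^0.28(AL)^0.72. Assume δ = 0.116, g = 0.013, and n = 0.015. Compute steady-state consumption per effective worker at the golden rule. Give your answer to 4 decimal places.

c_gold ≈ 0.9325

Capital per effective worker breaks even when investment replaces (n + g + δ)·k; here n + g + δ = 0.144.
Maximizing c = f(k) − (n+g+δ)·k gives f'(k) = n+g+δ, i.e. 0.28·k^(0.28−1) = 0.144, so k_gold = (0.28/0.144)^(1/0.72) ≈ 2.5183.
y_gold = 2.5183^0.28 ≈ 1.2951.
c_gold = y_gold − (n+g+δ)·k_gold = 1.2951 − 0.144·2.5183 ≈ 0.9325.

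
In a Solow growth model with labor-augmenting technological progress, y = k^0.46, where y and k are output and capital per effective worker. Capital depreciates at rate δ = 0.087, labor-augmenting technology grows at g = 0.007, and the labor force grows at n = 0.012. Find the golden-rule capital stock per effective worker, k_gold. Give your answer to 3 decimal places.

n + g + δ = 0.012 + 0.007 + 0.087 = 0.106.
Maximizing c = f(k) − (n+g+δ)·k gives f'(k) = n+g+δ, i.e. 0.46·k^(0.46−1) = 0.106, so k_gold = (0.46/0.106)^(1/0.54) ≈ 15.1519.

k_gold ≈ 15.152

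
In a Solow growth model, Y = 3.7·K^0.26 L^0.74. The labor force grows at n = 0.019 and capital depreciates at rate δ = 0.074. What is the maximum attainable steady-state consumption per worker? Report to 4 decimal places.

The effective depreciation rate is n + δ = 0.019 + 0.074 = 0.093.
Setting f'(k) = n+δ gives 0.26·3.7·k^(0.26−1) = 0.093, hence k_gold = (0.26·3.7/0.093)^(1/0.74) ≈ 23.5075.
y_gold = 3.7·23.5075^0.26 ≈ 8.4084.
c_gold = y_gold − (n+δ)·k_gold = 8.4084 − 0.093·23.5075 ≈ 6.2222.

c_gold ≈ 6.2222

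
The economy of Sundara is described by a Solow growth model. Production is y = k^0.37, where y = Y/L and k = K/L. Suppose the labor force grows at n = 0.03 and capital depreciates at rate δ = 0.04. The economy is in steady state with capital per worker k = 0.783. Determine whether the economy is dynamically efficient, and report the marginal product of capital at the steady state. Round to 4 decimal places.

dynamically efficient; MPK ≈ 0.4317

The effective depreciation rate is n + δ = 0.03 + 0.04 = 0.07.
MPK = 0.37·k^(0.37−1) = 0.37·0.783^(-0.63) ≈ 0.4317.
MPK > 0.07, so the economy is dynamically efficient (under-saving).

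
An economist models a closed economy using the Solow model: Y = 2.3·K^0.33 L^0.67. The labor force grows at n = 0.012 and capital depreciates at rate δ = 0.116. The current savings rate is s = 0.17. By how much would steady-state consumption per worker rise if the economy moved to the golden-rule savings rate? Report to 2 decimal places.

The effective depreciation rate is n + δ = 0.012 + 0.116 = 0.128.
Current steady state (s = 0.17): k* = (0.17·2.3/0.128)^(1/0.67) ≈ 5.2946, y* = 2.3·5.2946^0.33 ≈ 3.9865, c* = (1−0.17)·3.9865 ≈ 3.3088.
At the golden rule the marginal product of capital equals n+δ: 0.33·2.3·k^(0.33−1) = 0.128. Solving, k_gold = (0.33·2.3/0.128)^(1/0.67) ≈ 14.2488.
y_gold = 2.3·14.2488^0.33 ≈ 5.5268, c_gold = y_gold − 0.128·k_gold ≈ 3.7030.
Gain: Δc = 3.7030 − 3.3088 ≈ 0.3942.

Δc ≈ 0.39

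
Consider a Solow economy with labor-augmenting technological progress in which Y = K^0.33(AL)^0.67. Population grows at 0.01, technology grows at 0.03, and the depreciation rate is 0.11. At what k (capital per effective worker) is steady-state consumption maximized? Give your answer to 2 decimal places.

n + g + δ = 0.01 + 0.03 + 0.11 = 0.15.
Golden rule sets MPK = n+g+δ: 0.33·k^(0.33−1) = 0.15, so k_gold = (0.33/0.15)^(1/0.67) ≈ 3.2440.

k_gold ≈ 3.24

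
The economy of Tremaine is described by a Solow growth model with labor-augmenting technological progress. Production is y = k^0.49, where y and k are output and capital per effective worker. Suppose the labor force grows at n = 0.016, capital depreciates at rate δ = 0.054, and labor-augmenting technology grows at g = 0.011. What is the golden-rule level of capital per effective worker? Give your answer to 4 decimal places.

k_gold ≈ 34.1010

Capital per effective worker breaks even when investment replaces (n + g + δ)·k; here n + g + δ = 0.081.
At the golden rule the marginal product of capital equals n+g+δ: 0.49·k^(0.49−1) = 0.081. Solving, k_gold = (0.49/0.081)^(1/0.51) ≈ 34.1010.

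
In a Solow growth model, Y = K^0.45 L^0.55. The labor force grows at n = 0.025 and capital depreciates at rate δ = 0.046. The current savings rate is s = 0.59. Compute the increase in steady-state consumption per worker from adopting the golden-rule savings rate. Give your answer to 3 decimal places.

The effective depreciation rate is n + δ = 0.025 + 0.046 = 0.071.
Current steady state (s = 0.59): k* = (0.59/0.071)^(1/0.55) ≈ 46.9882, y* = 46.9882^0.45 ≈ 5.6545, c* = (1−0.59)·5.6545 ≈ 2.3183.
Setting f'(k) = n+δ gives 0.45·k^(0.45−1) = 0.071, hence k_gold = (0.45/0.071)^(1/0.55) ≈ 28.7143.
y_gold = 28.7143^0.45 ≈ 4.5305, c_gold = y_gold − 0.071·k_gold ≈ 2.4918.
Gain: Δc = 2.4918 − 2.3183 ≈ 0.1734.

Δc ≈ 0.173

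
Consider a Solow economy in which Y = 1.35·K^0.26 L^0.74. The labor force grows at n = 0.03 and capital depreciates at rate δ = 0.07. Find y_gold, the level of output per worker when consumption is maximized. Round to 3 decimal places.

The effective depreciation rate is n + δ = 0.03 + 0.07 = 0.1.
Setting f'(k) = n+δ gives 0.26·1.35·k^(0.26−1) = 0.1, hence k_gold = (0.26·1.35/0.1)^(1/0.74) ≈ 5.4563.
Output: y_gold = 1.35·k_gold^0.26 = 1.35·5.4563^0.26 ≈ 2.0986.

y_gold ≈ 2.099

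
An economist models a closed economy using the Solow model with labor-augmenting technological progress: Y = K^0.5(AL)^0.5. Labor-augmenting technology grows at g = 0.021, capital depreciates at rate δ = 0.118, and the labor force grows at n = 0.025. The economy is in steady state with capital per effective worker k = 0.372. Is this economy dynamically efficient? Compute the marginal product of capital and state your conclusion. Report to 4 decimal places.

dynamically efficient; MPK ≈ 0.8198

Break-even investment rate: n + g + δ = 0.025 + 0.021 + 0.118 = 0.164.
MPK = 0.5·k^(0.5−1) = 0.5·0.372^(-0.5) ≈ 0.8198.
MPK > 0.164, so the economy is dynamically efficient (under-saving).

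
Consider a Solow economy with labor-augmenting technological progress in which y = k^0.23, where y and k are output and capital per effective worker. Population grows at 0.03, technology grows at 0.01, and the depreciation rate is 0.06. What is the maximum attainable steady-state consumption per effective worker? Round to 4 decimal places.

c_gold ≈ 0.9875

Capital per effective worker breaks even when investment replaces (n + g + δ)·k; here n + g + δ = 0.1.
Setting f'(k) = n+g+δ gives 0.23·k^(0.23−1) = 0.1, hence k_gold = (0.23/0.1)^(1/0.77) ≈ 2.9497.
y_gold = 2.9497^0.23 ≈ 1.2825.
c_gold = y_gold − (n+g+δ)·k_gold = 1.2825 − 0.1·2.9497 ≈ 0.9875.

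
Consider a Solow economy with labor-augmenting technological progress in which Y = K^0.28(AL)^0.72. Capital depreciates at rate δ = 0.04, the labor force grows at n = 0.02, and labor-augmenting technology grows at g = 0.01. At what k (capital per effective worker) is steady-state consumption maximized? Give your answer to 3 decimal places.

Break-even investment rate: n + g + δ = 0.02 + 0.01 + 0.04 = 0.07.
Setting f'(k) = n+g+δ gives 0.28·k^(0.28−1) = 0.07, hence k_gold = (0.28/0.07)^(1/0.72) ≈ 6.8580.

k_gold ≈ 6.858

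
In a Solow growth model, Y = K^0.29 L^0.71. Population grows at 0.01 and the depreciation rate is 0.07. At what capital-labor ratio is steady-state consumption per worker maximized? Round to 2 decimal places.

k_gold ≈ 6.13

n + δ = 0.01 + 0.07 = 0.08.
Setting f'(k) = n+δ gives 0.29·k^(0.29−1) = 0.08, hence k_gold = (0.29/0.08)^(1/0.71) ≈ 6.1342.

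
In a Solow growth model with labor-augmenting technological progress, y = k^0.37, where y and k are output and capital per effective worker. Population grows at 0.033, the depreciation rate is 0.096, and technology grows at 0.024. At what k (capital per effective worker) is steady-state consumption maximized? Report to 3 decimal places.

The effective depreciation rate is n + g + δ = 0.033 + 0.024 + 0.096 = 0.153.
Golden rule sets MPK = n+g+δ: 0.37·k^(0.37−1) = 0.153, so k_gold = (0.37/0.153)^(1/0.63) ≈ 4.0621.

k_gold ≈ 4.062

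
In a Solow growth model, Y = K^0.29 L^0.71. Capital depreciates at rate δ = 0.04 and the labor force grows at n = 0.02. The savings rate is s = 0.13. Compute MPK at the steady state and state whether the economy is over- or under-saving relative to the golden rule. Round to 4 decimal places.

Capital per worker breaks even when investment replaces (n + δ)·k; here n + δ = 0.06.
Steady-state k*: s·k^0.29 = 0.06·k gives k* = (0.13/0.06)^(1/0.71) ≈ 2.9713.
MPK = 0.29·2.9713^(-0.71) ≈ 0.1338.
MPK > n+δ = 0.06, so the economy is dynamically efficient (under-saving).

under-saving; MPK ≈ 0.1338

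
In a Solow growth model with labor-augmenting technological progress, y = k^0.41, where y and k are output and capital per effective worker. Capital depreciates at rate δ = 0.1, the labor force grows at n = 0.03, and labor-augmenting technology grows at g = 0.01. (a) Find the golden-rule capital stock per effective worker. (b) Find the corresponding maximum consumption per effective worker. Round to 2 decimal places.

(a) k_gold ≈ 6.18; (b) c_gold ≈ 1.24

Capital per effective worker breaks even when investment replaces (n + g + δ)·k; here n + g + δ = 0.14.
Maximizing c = f(k) − (n+g+δ)·k gives f'(k) = n+g+δ, i.e. 0.41·k^(0.41−1) = 0.14, so k_gold = (0.41/0.14)^(1/0.59) ≈ 6.1793.
y_gold = 6.1793^0.41 ≈ 2.1100; c_gold = y_gold − 0.14·k_gold ≈ 1.2449.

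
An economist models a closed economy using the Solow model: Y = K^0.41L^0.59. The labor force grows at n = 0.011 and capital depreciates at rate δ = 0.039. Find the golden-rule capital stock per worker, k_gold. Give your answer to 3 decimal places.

k_gold ≈ 35.386

Break-even investment rate: n + δ = 0.011 + 0.039 = 0.05.
Setting f'(k) = n+δ gives 0.41·k^(0.41−1) = 0.05, hence k_gold = (0.41/0.05)^(1/0.59) ≈ 35.3865.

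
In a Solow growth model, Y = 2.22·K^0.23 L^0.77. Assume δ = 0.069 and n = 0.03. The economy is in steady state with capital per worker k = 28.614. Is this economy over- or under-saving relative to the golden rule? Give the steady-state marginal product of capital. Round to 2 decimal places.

over-saving; MPK ≈ 0.04

Break-even investment rate: n + δ = 0.03 + 0.069 = 0.099.
MPK = 0.23·2.22·k^(0.23−1) = 0.23·2.22·28.614^(-0.77) ≈ 0.0386.
MPK < 0.099, so the economy is dynamically inefficient (over-saving).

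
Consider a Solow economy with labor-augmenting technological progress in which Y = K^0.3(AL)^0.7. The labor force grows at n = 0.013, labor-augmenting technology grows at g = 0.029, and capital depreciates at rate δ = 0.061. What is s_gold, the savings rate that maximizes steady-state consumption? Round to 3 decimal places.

The effective depreciation rate is n + g + δ = 0.013 + 0.029 + 0.061 = 0.103.
At the golden rule MPK = n+g+δ, and in any Cobb-Douglas steady state s = (n+g+δ)·k/y = MPK·k/y = capital's share 0.3.

s_gold = 0.300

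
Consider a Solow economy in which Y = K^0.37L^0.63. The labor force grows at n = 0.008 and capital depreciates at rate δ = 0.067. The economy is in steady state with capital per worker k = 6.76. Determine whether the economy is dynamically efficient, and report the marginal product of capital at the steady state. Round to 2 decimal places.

dynamically efficient; MPK ≈ 0.11

n + δ = 0.008 + 0.067 = 0.075.
MPK = 0.37·k^(0.37−1) = 0.37·6.76^(-0.63) ≈ 0.1110.
MPK > 0.075, so the economy is dynamically efficient (under-saving).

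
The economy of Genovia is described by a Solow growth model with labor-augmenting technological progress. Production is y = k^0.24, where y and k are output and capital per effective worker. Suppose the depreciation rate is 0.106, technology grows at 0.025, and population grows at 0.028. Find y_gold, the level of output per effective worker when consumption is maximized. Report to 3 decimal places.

Capital per effective worker breaks even when investment replaces (n + g + δ)·k; here n + g + δ = 0.159.
Setting f'(k) = n+g+δ gives 0.24·k^(0.24−1) = 0.159, hence k_gold = (0.24/0.159)^(1/0.76) ≈ 1.7190.
Output: y_gold = k_gold^0.24 = 1.7190^0.24 ≈ 1.1389.

y_gold ≈ 1.139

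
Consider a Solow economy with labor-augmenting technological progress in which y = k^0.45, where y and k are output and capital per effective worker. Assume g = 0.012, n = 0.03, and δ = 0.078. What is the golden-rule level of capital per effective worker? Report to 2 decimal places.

k_gold ≈ 11.06

n + g + δ = 0.03 + 0.012 + 0.078 = 0.12.
Setting f'(k) = n+g+δ gives 0.45·k^(0.45−1) = 0.12, hence k_gold = (0.45/0.12)^(1/0.55) ≈ 11.0584.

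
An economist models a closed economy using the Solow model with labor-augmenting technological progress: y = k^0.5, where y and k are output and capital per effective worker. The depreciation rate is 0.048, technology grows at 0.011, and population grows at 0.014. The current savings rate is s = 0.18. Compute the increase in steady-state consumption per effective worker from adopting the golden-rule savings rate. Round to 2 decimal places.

Capital per effective worker breaks even when investment replaces (n + g + δ)·k; here n + g + δ = 0.073.
Current steady state (s = 0.18): k* = (0.18/0.073)^(1/0.5) ≈ 6.0799, y* = 6.0799^0.5 ≈ 2.4658, c* = (1−0.18)·2.4658 ≈ 2.0219.
Setting f'(k) = n+g+δ gives 0.5·k^(0.5−1) = 0.073, hence k_gold = (0.5/0.073)^(1/0.5) ≈ 46.9131.
y_gold = 46.9131^0.5 ≈ 6.8493, c_gold = y_gold − 0.073·k_gold ≈ 3.4247.
Gain: Δc = 3.4247 − 2.0219 ≈ 1.4027.

Δc ≈ 1.40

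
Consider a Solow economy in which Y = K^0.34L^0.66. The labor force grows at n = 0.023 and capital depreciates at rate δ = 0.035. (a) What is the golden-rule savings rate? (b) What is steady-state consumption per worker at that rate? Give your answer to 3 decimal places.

(a) s_gold = 0.340; (b) c_gold ≈ 1.641

Break-even investment rate: n + δ = 0.023 + 0.035 = 0.058.
For Cobb-Douglas, s_gold equals capital's share: s_gold = 0.34.
At the golden rule the marginal product of capital equals n+δ: 0.34·k^(0.34−1) = 0.058. Solving, k_gold = (0.34/0.058)^(1/0.66) ≈ 14.5785.
y_gold = 14.5785^0.34 ≈ 2.4869; c_gold = (1−0.34)·y_gold ≈ 1.6414.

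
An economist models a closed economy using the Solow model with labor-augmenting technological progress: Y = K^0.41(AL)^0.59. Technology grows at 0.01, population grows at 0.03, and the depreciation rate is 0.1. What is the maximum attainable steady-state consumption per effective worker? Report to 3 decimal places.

c_gold ≈ 1.245

The effective depreciation rate is n + g + δ = 0.03 + 0.01 + 0.1 = 0.14.
Golden rule sets MPK = n+g+δ: 0.41·k^(0.41−1) = 0.14, so k_gold = (0.41/0.14)^(1/0.59) ≈ 6.1793.
y_gold = 6.1793^0.41 ≈ 2.1100.
c_gold = y_gold − (n+g+δ)·k_gold = 2.1100 − 0.14·6.1793 ≈ 1.2449.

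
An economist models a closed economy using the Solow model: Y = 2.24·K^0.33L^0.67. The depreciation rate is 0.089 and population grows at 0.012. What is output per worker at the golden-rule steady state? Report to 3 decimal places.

The effective depreciation rate is n + δ = 0.012 + 0.089 = 0.101.
Golden rule sets MPK = n+δ: 0.33·2.24·k^(0.33−1) = 0.101, so k_gold = (0.33·2.24/0.101)^(1/0.67) ≈ 19.5079.
Output: y_gold = 2.24·k_gold^0.33 = 2.24·19.5079^0.33 ≈ 5.9706.

y_gold ≈ 5.971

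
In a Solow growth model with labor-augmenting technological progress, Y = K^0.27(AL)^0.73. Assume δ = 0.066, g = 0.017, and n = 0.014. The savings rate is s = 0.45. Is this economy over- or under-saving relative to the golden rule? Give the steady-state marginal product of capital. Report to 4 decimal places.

over-saving; MPK ≈ 0.0582

Capital per effective worker breaks even when investment replaces (n + g + δ)·k; here n + g + δ = 0.097.
Steady-state k*: s·k^0.27 = 0.097·k gives k* = (0.45/0.097)^(1/0.73) ≈ 8.1834.
MPK = 0.27·8.1834^(-0.73) ≈ 0.0582.
MPK < n+g+δ = 0.097, so the economy is dynamically inefficient (over-saving).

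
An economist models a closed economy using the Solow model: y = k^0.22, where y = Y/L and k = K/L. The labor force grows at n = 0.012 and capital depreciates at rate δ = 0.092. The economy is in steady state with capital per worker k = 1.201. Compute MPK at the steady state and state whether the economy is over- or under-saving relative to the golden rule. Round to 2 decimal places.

n + δ = 0.012 + 0.092 = 0.104.
MPK = 0.22·k^(0.22−1) = 0.22·1.201^(-0.78) ≈ 0.1907.
MPK > 0.104, so the economy is dynamically efficient (under-saving).

under-saving; MPK ≈ 0.19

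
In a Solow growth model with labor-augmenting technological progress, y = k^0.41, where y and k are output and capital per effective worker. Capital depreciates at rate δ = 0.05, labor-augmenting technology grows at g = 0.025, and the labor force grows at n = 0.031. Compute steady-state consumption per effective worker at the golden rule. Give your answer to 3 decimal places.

Break-even investment rate: n + g + δ = 0.031 + 0.025 + 0.05 = 0.106.
At the golden rule the marginal product of capital equals n+g+δ: 0.41·k^(0.41−1) = 0.106. Solving, k_gold = (0.41/0.106)^(1/0.59) ≈ 9.9021.
y_gold = 9.9021^0.41 ≈ 2.5600.
c_gold = y_gold − (n+g+δ)·k_gold = 2.5600 − 0.106·9.9021 ≈ 1.5104.

c_gold ≈ 1.510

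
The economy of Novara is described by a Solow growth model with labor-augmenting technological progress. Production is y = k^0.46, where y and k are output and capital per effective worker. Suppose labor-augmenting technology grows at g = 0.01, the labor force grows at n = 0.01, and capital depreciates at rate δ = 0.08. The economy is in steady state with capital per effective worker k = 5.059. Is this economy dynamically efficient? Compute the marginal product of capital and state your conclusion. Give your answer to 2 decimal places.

n + g + δ = 0.01 + 0.01 + 0.08 = 0.1.
MPK = 0.46·k^(0.46−1) = 0.46·5.059^(-0.54) ≈ 0.1917.
MPK > 0.1, so the economy is dynamically efficient (under-saving).

dynamically efficient; MPK ≈ 0.19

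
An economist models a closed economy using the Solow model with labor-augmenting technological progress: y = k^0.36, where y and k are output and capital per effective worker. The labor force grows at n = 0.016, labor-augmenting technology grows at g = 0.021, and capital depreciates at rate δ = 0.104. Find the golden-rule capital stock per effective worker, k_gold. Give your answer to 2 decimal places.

k_gold ≈ 4.33

n + g + δ = 0.016 + 0.021 + 0.104 = 0.141.
At the golden rule the marginal product of capital equals n+g+δ: 0.36·k^(0.36−1) = 0.141. Solving, k_gold = (0.36/0.141)^(1/0.64) ≈ 4.3258.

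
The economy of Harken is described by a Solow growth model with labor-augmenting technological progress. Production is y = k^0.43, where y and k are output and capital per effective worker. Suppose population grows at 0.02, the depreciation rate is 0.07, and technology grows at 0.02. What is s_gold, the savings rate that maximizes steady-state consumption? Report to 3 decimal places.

Capital per effective worker breaks even when investment replaces (n + g + δ)·k; here n + g + δ = 0.11.
At the golden rule MPK = n+g+δ, and in any Cobb-Douglas steady state s = (n+g+δ)·k/y = MPK·k/y = capital's share 0.43.

s_gold = 0.430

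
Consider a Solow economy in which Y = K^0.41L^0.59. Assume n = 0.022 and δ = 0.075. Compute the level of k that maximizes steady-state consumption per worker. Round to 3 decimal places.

k_gold ≈ 11.509

Break-even investment rate: n + δ = 0.022 + 0.075 = 0.097.
Maximizing c = f(k) − (n+δ)·k gives f'(k) = n+δ, i.e. 0.41·k^(0.41−1) = 0.097, so k_gold = (0.41/0.097)^(1/0.59) ≈ 11.5090.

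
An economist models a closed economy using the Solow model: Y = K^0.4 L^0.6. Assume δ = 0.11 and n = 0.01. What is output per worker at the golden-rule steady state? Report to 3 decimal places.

y_gold ≈ 2.231

Capital per worker breaks even when investment replaces (n + δ)·k; here n + δ = 0.12.
At the golden rule the marginal product of capital equals n+δ: 0.4·k^(0.4−1) = 0.12. Solving, k_gold = (0.4/0.12)^(1/0.6) ≈ 7.4381.
Output: y_gold = k_gold^0.4 = 7.4381^0.4 ≈ 2.2314.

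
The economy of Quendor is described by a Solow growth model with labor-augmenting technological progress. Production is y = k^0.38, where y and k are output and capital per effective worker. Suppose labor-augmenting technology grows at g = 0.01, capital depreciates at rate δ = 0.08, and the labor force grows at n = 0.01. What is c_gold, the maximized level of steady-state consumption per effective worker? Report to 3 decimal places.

The effective depreciation rate is n + g + δ = 0.01 + 0.01 + 0.08 = 0.1.
Maximizing c = f(k) − (n+g+δ)·k gives f'(k) = n+g+δ, i.e. 0.38·k^(0.38−1) = 0.1, so k_gold = (0.38/0.1)^(1/0.62) ≈ 8.6126.
y_gold = 8.6126^0.38 ≈ 2.2665.
c_gold = y_gold − (n+g+δ)·k_gold = 2.2665 − 0.1·8.6126 ≈ 1.4052.

c_gold ≈ 1.405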